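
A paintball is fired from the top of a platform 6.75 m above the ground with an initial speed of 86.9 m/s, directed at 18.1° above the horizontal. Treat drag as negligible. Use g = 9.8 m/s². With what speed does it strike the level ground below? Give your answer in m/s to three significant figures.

Horizontal component vₓ = 86.90 cos 18.1° = 82.60 m/s; vertical v_y0 = 86.90 sin 18.1° = 27.00 m/s.
The projectile lands when y = 6.75 + (27.00) t − ½·9.80·t² = 0. Positive root: t = (27.00 + √(27.00² + 2·9.80·6.75)) / 9.80 = (27.00 + 29.35) / 9.80 = 5.749 s.
Vertical velocity at impact: v_y = v_y0 − g t = 27.00 − 9.80 × 5.749 = −29.35 m/s.
Speed: |v| = √(vₓ² + v_y²) = √(82.60² + 29.35²) = 87.66 m/s.

87.7 m/s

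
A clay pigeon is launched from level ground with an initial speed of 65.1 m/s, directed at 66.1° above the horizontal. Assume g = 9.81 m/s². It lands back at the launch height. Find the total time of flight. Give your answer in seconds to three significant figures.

Horizontal component vₓ = 65.10 cos 66.1° = 26.37 m/s; vertical v_y0 = 65.10 sin 66.1° = 59.52 m/s.
Landing at launch height ⇒ T = 2 v_y0 / g = 2 × 59.52 / 9.81 = 12.13 s.

12.1 s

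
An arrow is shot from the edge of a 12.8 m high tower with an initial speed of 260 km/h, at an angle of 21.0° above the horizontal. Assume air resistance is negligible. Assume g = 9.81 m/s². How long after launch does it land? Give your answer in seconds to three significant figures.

5.73 s

Convert: 260 km/h = 260/3.6 = 72.22 m/s.
Resolve: vₓ = 72.22 cos 21.0° = 67.43 m/s and v_y0 = 72.22 sin 21.0° = 25.88 m/s.
The projectile lands when y = 12.8 + (25.88) t − ½·9.81·t² = 0. Positive root: t = (25.88 + √(25.88² + 2·9.81·12.8)) / 9.81 = (25.88 + 30.35) / 9.81 = 5.732 s.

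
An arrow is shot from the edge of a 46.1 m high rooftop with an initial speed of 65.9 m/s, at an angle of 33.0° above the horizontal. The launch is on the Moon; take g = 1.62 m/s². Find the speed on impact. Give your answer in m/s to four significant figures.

Components: vₓ = 65.90 cos 33.0° = 55.27 m/s, v_y0 = 65.90 sin 33.0° = 35.89 m/s.
Vertical motion (up positive, ground at y = 0): 0.8100 t² − (35.89) t − 46.1 = 0, so t = (35.89 + √(35.89² + 2·1.62·46.1)) / 1.62 = (35.89 + 37.92) / 1.62 = 45.56 s.
Vertical velocity at impact: v_y = v_y0 − g t = 35.89 − 1.62 × 45.56 = −37.92 m/s.
Speed: |v| = √(vₓ² + v_y²) = √(55.27² + 37.92²) = 67.02 m/s.

67.02 m/s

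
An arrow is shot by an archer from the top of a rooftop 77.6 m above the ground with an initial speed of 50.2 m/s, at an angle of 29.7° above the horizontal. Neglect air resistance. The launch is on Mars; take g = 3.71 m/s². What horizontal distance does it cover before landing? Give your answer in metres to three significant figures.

Components: vₓ = 50.20 cos 29.7° = 43.61 m/s, v_y0 = 50.20 sin 29.7° = 24.87 m/s.
The projectile lands when y = 77.6 + (24.87) t − ½·3.71·t² = 0. Positive root: t = (24.87 + √(24.87² + 2·3.71·77.6)) / 3.71 = (24.87 + 34.56) / 3.71 = 16.02 s.
Horizontal distance: R = vₓ t = 43.61 × 16.02 = 698.5 m.

699 m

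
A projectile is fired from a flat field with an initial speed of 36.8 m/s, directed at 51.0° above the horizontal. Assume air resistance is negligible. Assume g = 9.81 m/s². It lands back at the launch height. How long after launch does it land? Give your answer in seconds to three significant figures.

5.83 s

vₓ = 36.80 cos 51.0° = 23.16 m/s; v_y0 = 36.80 sin 51.0° = 28.60 m/s.
Landing at launch height ⇒ T = 2 v_y0 / g = 2 × 28.60 / 9.81 = 5.831 s.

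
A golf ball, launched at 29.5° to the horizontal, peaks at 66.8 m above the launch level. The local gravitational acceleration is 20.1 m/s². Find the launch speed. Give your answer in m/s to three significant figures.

At the peak v_y = 0, so v_y0 = √(2gH) = √(2 × 20.1 × 66.8) = 51.82 m/s.
v_y0 = v₀ sin θ ⇒ v₀ = 51.82 / sin 29.5° = 105.2 m/s.

105 m/s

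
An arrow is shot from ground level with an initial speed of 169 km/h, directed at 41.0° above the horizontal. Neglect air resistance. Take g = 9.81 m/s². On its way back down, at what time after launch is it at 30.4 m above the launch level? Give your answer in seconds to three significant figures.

5.05 s

Convert: 169 km/h = 169/3.6 = 46.94 m/s.
Horizontal component vₓ = 46.94 cos 41.0° = 35.43 m/s; vertical v_y0 = 46.94 sin 41.0° = 30.80 m/s.
Require v_y0 t − ½ g t² = 30.4, i.e. 4.905 t² − 30.80 t + 30.4 = 0.
Quadratic formula: t = (30.80 ± √352.09) / 9.81 = (30.80 ± 18.76) / 9.81 → t = 1.227 s or 5.052 s.
The descending-branch root is 5.052 s.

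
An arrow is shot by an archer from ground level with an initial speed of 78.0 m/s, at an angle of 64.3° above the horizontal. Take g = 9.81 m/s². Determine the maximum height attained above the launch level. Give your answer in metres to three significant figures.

vₓ = 78.00 cos 64.3° = 33.83 m/s; v_y0 = 78.00 sin 64.3° = 70.28 m/s.
Maximum height: H = v_y0² / (2g) = 70.28² / (2 × 9.81) = 251.8 m.

252 m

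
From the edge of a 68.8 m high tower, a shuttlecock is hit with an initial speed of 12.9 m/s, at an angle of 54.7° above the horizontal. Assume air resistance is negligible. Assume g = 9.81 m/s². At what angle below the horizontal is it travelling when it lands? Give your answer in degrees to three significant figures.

Resolve: vₓ = 12.90 cos 54.7° = 7.454 m/s and v_y0 = 12.90 sin 54.7° = 10.53 m/s.
Vertical motion (up positive, ground at y = 0): 4.905 t² − (10.53) t − 68.8 = 0, so t = (10.53 + √(10.53² + 2·9.81·68.8)) / 9.81 = (10.53 + 38.22) / 9.81 = 4.969 s.
At impact: v_y = v_y0 − g t = −38.22 m/s; vₓ = 7.454 m/s.
Angle below horizontal: arctan(|v_y|/vₓ) = arctan(38.22/7.454) = 78.96°.

79.0°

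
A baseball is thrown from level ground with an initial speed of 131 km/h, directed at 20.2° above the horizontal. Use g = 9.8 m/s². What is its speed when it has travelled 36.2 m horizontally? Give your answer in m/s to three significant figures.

Convert: 131 km/h = 131/3.6 = 36.39 m/s.
Resolve: vₓ = 36.39 cos 20.2° = 34.15 m/s and v_y0 = 36.39 sin 20.2° = 12.57 m/s.
At x = 36.2 m, t = x/vₓ = 36.2/34.15 = 1.060 s.
Vertical velocity there: v_y = v_y0 − g t = 12.57 − 9.80 × 1.060 = 2.177 m/s.
Speed: √(vₓ² + v_y²) = √(34.15² + 2.177²) = 34.22 m/s.

34.2 m/s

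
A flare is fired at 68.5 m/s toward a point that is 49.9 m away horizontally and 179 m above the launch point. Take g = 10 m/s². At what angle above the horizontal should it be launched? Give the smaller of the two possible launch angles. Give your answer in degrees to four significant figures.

78.55°

Trajectory: y = x tanθ − g x² (1 + tan²θ)/(2v₀²). With x = 49.9, y = 179, v₀ = 68.5, g = 10.0:
2.653 tan²θ − 49.9 tanθ + (181.7) = 0.
tanθ = [49.9 ± √(49.9² − 4 × 2.653 × (181.7))] / (2 × 2.653) = (49.9 ± 23.71) / 5.307, giving tanθ = 4.936 or 13.87.
θ = 78.55° or 85.88°; the smaller is 78.55°.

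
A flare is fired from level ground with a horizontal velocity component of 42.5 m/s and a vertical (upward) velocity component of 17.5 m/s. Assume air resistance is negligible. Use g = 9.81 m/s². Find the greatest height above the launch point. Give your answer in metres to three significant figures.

Maximum height: H = v_y0² / (2g) = 17.50² / (2 × 9.81) = 15.61 m.

15.6 m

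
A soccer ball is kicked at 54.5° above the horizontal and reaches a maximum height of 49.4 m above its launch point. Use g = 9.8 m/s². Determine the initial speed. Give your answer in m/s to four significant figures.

At the peak v_y = 0, so v_y0 = √(2gH) = √(2 × 9.80 × 49.4) = 31.12 m/s.
v_y0 = v₀ sin θ ⇒ v₀ = 31.12 / sin 54.5° = 38.22 m/s.

38.22 m/s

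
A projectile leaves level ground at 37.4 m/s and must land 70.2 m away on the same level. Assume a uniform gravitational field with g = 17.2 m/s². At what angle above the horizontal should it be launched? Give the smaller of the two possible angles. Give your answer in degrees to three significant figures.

29.8°

R = v₀² sin 2θ / g gives sin 2θ = gR/v₀² = 17.2·70.2/37.4² = 0.8632.
2θ = 59.68° or 180° − 59.68° = 120.3°, so θ = 29.84° or 60.16°.
The smaller angle is 29.84°.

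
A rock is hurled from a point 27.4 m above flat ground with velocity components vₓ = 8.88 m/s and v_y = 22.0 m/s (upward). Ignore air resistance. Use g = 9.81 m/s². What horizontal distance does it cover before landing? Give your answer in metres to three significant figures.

48.8 m

With up positive and y = 0 at the ground: y(t) = 27.4 + (22.00) t − 4.905 t². Setting y = 0 and taking the positive root: t = [22.00 + √(22.00² + 2·9.81·27.4)] / 9.81 = (22.00 + 31.96) / 9.81 = 5.501 s.
Horizontal distance: R = vₓ t = 8.880 × 5.501 = 48.85 m.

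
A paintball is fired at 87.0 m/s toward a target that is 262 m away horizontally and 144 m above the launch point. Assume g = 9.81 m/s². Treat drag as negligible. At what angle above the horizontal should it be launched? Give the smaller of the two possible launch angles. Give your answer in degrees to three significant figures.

Trajectory: y = x tanθ − g x² (1 + tan²θ)/(2v₀²). With x = 262, y = 144, v₀ = 87.0, g = 9.81:
44.48 tan²θ − 262 tanθ + (188.5) = 0.
tanθ = [262 ± √(262² − 4 × 44.48 × (188.5))] / (2 × 44.48) = (262 ± 187.4) / 88.97, giving tanθ = 0.8389 or 5.051.
θ = 39.99° or 78.80°; the smaller is 39.99°.

40.0°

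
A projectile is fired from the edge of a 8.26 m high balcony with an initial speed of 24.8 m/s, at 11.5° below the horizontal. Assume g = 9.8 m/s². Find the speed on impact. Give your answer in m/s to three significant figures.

vₓ = 24.80 cos 11.5° = 24.30 m/s; v_y0 = −4.944 m/s (downward).
The projectile lands when y = 8.26 + (−4.944) t − ½·9.80·t² = 0. Positive root: t = (−4.944 + √(4.944² + 2·9.80·8.26)) / 9.80 = (−4.944 + 13.65) / 9.80 = 0.8884 s.
Vertical velocity at impact: v_y = v_y0 − g t = −4.944 − 9.80 × 0.8884 = −13.65 m/s.
Speed: |v| = √(vₓ² + v_y²) = √(24.30² + 13.65²) = 27.87 m/s.

27.9 m/s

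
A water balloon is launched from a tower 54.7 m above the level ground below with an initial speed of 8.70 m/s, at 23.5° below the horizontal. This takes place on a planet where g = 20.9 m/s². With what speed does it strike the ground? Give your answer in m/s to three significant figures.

Horizontal component vₓ = 8.700 cos 23.5° = 7.978 m/s; vertical v_y0 = −3.469 m/s (downward).
Vertical motion (up positive, ground at y = 0): 10.45 t² − (−3.469) t − 54.7 = 0, so t = (−3.469 + √(3.469² + 2·20.9·54.7)) / 20.9 = (−3.469 + 47.94) / 20.9 = 2.128 s.
Vertical velocity at impact: v_y = v_y0 − g t = −3.469 − 20.9 × 2.128 = −47.94 m/s.
Speed: |v| = √(vₓ² + v_y²) = √(7.978² + 47.94²) = 48.60 m/s.

48.6 m/s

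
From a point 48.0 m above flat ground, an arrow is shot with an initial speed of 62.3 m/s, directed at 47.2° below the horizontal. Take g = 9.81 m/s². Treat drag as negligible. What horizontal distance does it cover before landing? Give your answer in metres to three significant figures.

40.3 m

vₓ = 62.30 cos 47.2° = 42.33 m/s; v_y0 = −45.71 m/s (downward).
With up positive and y = 0 at the ground: y(t) = 48.0 + (−45.71) t − 4.905 t². Setting y = 0 and taking the positive root: t = [−45.71 + √(45.71² + 2·9.81·48.0)] / 9.81 = (−45.71 + 55.06) / 9.81 = 0.9527 s.
Horizontal distance: R = vₓ t = 42.33 × 0.9527 = 40.33 m.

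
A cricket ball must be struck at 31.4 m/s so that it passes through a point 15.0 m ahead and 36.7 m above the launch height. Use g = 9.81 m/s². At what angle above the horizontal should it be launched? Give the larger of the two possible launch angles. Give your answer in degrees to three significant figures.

84.3°

Trajectory: y = x tanθ − g x² (1 + tan²θ)/(2v₀²). With x = 15.0, y = 36.7, v₀ = 31.4, g = 9.81:
1.119 tan²θ − 15.0 tanθ + (37.82) = 0.
tanθ = [15.0 ± √(15.0² − 4 × 1.119 × (37.82))] / (2 × 1.119) = (15.0 ± 7.461) / 2.239, giving tanθ = 3.368 or 10.03.
θ = 73.46° or 84.31°; the larger is 84.31°.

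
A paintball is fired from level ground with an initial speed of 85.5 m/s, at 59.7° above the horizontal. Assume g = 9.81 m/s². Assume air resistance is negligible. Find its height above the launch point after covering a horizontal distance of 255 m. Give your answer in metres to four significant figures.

Horizontal component vₓ = 85.50 cos 59.7° = 43.14 m/s; vertical v_y0 = 85.50 sin 59.7° = 73.82 m/s.
At x = 255 m, t = x/vₓ = 255/43.14 = 5.911 s.
Height: y = v_y0 t − ½ g t² = 73.82 × 5.911 − 4.905 × 5.911² = 436.4 − 171.4 = 265.0 m.

265.0 m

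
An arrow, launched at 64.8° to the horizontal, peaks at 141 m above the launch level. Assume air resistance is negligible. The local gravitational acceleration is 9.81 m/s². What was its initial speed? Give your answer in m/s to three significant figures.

58.1 m/s

At the peak v_y = 0, so v_y0 = √(2gH) = √(2 × 9.81 × 141) = 52.60 m/s.
v_y0 = v₀ sin θ ⇒ v₀ = 52.60 / sin 64.8° = 58.13 m/s.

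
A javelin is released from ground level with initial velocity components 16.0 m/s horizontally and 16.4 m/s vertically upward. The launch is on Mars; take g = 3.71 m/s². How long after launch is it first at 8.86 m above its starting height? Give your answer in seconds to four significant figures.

0.5780 s

Height y(t) = 16.40 t − 1.855 t² = 8.86 gives 1.855 t² − 16.40 t + 8.86 = 0.
Quadratic formula: t = (16.40 ± √203.22) / 3.71 = (16.40 ± 14.26) / 3.71 → t = 0.5780 s or 8.263 s.
The first (ascending) time is 0.5780 s.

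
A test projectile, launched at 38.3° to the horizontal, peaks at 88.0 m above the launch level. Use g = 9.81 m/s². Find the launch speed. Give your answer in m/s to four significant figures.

At the peak v_y = 0, so v_y0 = √(2gH) = √(2 × 9.81 × 88.0) = 41.55 m/s.
v_y0 = v₀ sin θ ⇒ v₀ = 41.55 / sin 38.3° = 67.04 m/s.

67.04 m/s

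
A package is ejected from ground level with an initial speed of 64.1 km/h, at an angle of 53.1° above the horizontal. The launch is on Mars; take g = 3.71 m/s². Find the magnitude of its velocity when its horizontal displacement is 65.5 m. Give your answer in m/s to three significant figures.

13.7 m/s

Convert: 64.1 km/h = 64.1/3.6 = 17.81 m/s.
Components: vₓ = 17.81 cos 53.1° = 10.69 m/s, v_y0 = 17.81 sin 53.1° = 14.24 m/s.
x = vₓ t ⇒ t = 65.5/10.69 = 6.127 s.
Vertical velocity there: v_y = v_y0 − g t = 14.24 − 3.71 × 6.127 = −8.491 m/s.
Speed: √(vₓ² + v_y²) = √(10.69² + 8.491²) = 13.65 m/s.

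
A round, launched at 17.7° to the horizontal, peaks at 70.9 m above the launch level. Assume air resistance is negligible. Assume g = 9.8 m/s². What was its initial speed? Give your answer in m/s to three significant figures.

123 m/s

At the peak v_y = 0, so v_y0 = √(2gH) = √(2 × 9.80 × 70.9) = 37.28 m/s.
v_y0 = v₀ sin θ ⇒ v₀ = 37.28 / sin 17.7° = 122.6 m/s.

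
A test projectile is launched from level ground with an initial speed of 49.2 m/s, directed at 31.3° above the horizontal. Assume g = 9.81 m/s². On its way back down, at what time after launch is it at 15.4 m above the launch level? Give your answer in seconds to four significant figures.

Components: vₓ = 49.20 cos 31.3° = 42.04 m/s, v_y0 = 49.20 sin 31.3° = 25.56 m/s.
Height y(t) = 25.56 t − 4.905 t² = 15.4 gives 4.905 t² − 25.56 t + 15.4 = 0.
t = [25.56 ± √(25.56² − 2·9.81·15.4)] / 9.81 = (25.56 ± 18.74) / 9.81, so t = 0.6953 s or t = 4.516 s.
The descending-branch root is 4.516 s.

4.516 s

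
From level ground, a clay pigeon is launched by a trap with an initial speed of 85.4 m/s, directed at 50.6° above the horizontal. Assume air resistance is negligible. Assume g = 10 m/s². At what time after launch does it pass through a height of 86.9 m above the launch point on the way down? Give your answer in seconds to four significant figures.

11.71 s

vₓ = 85.40 cos 50.6° = 54.21 m/s; v_y0 = 85.40 sin 50.6° = 65.99 m/s.
Set y = v_y0 t − ½ g t² = 86.9: 5.000 t² − 65.99 t + 86.9 = 0.
t = [65.99 ± √(65.99² − 2·10.0·86.9)] / 10.0 = (65.99 ± 51.16) / 10.0, so t = 1.484 s or t = 11.71 s.
The descending-branch root is 11.71 s.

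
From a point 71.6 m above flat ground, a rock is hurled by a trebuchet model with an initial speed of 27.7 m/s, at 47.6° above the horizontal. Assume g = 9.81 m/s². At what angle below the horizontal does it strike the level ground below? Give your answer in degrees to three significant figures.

Components: vₓ = 27.70 cos 47.6° = 18.68 m/s, v_y0 = 27.70 sin 47.6° = 20.46 m/s.
The projectile lands when y = 71.6 + (20.46) t − ½·9.81·t² = 0. Positive root: t = (20.46 + √(20.46² + 2·9.81·71.6)) / 9.81 = (20.46 + 42.70) / 9.81 = 6.438 s.
At impact: v_y = v_y0 − g t = −42.70 m/s; vₓ = 18.68 m/s.
Angle below horizontal: arctan(|v_y|/vₓ) = arctan(42.70/18.68) = 66.37°.

66.4°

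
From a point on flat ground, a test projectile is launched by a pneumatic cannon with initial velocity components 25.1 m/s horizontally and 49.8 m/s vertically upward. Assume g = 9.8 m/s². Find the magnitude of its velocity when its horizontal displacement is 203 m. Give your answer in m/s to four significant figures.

38.70 m/s

x = vₓ t ⇒ t = 203/25.10 = 8.088 s.
Vertical velocity there: v_y = v_y0 − g t = 49.80 − 9.80 × 8.088 = −29.46 m/s.
Speed: √(vₓ² + v_y²) = √(25.10² + 29.46²) = 38.70 m/s.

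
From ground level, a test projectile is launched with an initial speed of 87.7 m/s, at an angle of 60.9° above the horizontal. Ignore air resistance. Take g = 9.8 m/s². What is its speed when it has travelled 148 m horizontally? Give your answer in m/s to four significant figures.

Horizontal component vₓ = 87.70 cos 60.9° = 42.65 m/s; vertical v_y0 = 87.70 sin 60.9° = 76.63 m/s.
At x = 148 m, t = x/vₓ = 148/42.65 = 3.470 s.
Vertical velocity there: v_y = v_y0 − g t = 76.63 − 9.80 × 3.470 = 42.62 m/s.
Speed: √(vₓ² + v_y²) = √(42.65² + 42.62²) = 60.30 m/s.

60.30 m/s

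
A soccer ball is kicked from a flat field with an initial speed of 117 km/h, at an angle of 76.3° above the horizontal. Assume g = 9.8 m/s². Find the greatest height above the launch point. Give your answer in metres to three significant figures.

50.9 m

Convert: 117 km/h = 117/3.6 = 32.50 m/s.
vₓ = 32.50 cos 76.3° = 7.697 m/s; v_y0 = 32.50 sin 76.3° = 31.58 m/s.
At the apex v_y = 0, so H = v_y0²/(2g) = 31.58²/19.60 = 50.87 m.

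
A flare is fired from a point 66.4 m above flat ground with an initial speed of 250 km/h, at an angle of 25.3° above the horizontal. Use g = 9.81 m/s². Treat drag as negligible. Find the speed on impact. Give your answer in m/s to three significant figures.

Convert: 250 km/h = 250/3.6 = 69.44 m/s.
Components: vₓ = 69.44 cos 25.3° = 62.78 m/s, v_y0 = 69.44 sin 25.3° = 29.68 m/s.
The projectile lands when y = 66.4 + (29.68) t − ½·9.81·t² = 0. Positive root: t = (29.68 + √(29.68² + 2·9.81·66.4)) / 9.81 = (29.68 + 46.73) / 9.81 = 7.789 s.
Vertical velocity at impact: v_y = v_y0 − g t = 29.68 − 9.81 × 7.789 = −46.73 m/s.
Speed: |v| = √(vₓ² + v_y²) = √(62.78² + 46.73²) = 78.26 m/s.

78.3 m/s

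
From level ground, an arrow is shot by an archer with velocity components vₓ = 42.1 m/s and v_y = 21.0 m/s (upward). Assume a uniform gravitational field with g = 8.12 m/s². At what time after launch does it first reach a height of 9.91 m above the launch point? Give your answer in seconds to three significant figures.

Set y = v_y0 t − ½ g t² = 9.91: 4.060 t² − 21.00 t + 9.91 = 0.
Quadratic formula: t = (21.00 ± √280.06) / 8.12 = (21.00 ± 16.74) / 8.12 → t = 0.5252 s or 4.647 s.
The first (ascending) time is 0.5252 s.

0.525 s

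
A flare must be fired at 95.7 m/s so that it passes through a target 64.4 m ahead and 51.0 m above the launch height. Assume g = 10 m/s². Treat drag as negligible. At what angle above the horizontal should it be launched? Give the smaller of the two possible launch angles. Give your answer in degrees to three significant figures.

40.5°

Trajectory: y = x tanθ − g x² (1 + tan²θ)/(2v₀²). With x = 64.4, y = 51.0, v₀ = 95.7, g = 10.0:
2.264 tan²θ − 64.4 tanθ + (53.26) = 0.
tanθ = [64.4 ± √(64.4² − 4 × 2.264 × (53.26))] / (2 × 2.264) = (64.4 ± 60.54) / 4.528, giving tanθ = 0.8526 or 27.59.
θ = 40.45° or 87.92°; the smaller is 40.45°.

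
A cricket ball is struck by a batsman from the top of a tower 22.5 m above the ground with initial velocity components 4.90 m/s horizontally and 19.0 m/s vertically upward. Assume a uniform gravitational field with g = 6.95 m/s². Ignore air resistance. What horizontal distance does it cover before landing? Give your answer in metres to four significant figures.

The projectile lands when y = 22.5 + (19.00) t − ½·6.95·t² = 0. Positive root: t = (19.00 + √(19.00² + 2·6.95·22.5)) / 6.95 = (19.00 + 25.96) / 6.95 = 6.469 s.
Horizontal distance: R = vₓ t = 4.900 × 6.469 = 31.70 m.

31.70 m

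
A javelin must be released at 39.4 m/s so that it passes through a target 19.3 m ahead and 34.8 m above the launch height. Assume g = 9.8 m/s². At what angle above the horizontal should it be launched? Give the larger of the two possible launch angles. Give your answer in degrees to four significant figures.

Trajectory: y = x tanθ − g x² (1 + tan²θ)/(2v₀²). With x = 19.3, y = 34.8, v₀ = 39.4, g = 9.80:
1.176 tan²θ − 19.3 tanθ + (35.98) = 0.
tanθ = [19.3 ± √(19.3² − 4 × 1.176 × (35.98))] / (2 × 1.176) = (19.3 ± 14.26) / 2.352, giving tanθ = 2.144 or 14.27.
θ = 65.00° or 85.99°; the larger is 85.99°.

85.99°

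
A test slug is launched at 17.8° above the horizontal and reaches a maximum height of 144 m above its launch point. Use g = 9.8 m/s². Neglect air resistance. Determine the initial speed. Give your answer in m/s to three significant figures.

At the peak v_y = 0, so v_y0 = √(2gH) = √(2 × 9.80 × 144) = 53.13 m/s.
v_y0 = v₀ sin θ ⇒ v₀ = 53.13 / sin 17.8° = 173.8 m/s.

174 m/s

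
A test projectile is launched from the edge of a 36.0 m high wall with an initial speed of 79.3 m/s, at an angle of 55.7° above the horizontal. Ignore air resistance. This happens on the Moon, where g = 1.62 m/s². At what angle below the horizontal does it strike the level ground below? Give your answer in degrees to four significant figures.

Resolve: vₓ = 79.30 cos 55.7° = 44.69 m/s and v_y0 = 79.30 sin 55.7° = 65.51 m/s.
The projectile lands when y = 36.0 + (65.51) t − ½·1.62·t² = 0. Positive root: t = (65.51 + √(65.51² + 2·1.62·36.0)) / 1.62 = (65.51 + 66.39) / 1.62 = 81.42 s.
At impact: v_y = v_y0 − g t = −66.39 m/s; vₓ = 44.69 m/s.
Angle below horizontal: arctan(|v_y|/vₓ) = arctan(66.39/44.69) = 56.06°.

56.06°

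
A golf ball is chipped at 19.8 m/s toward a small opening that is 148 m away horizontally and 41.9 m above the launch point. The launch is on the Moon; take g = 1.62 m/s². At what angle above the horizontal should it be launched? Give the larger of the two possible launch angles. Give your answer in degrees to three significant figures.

Trajectory: y = x tanθ − g x² (1 + tan²θ)/(2v₀²). With x = 148, y = 41.9, v₀ = 19.8, g = 1.62:
45.26 tan²θ − 148 tanθ + (87.16) = 0.
tanθ = [148 ± √(148² − 4 × 45.26 × (87.16))] / (2 × 45.26) = (148 ± 78.27) / 90.51, giving tanθ = 0.7704 or 2.500.
θ = 37.61° or 68.20°; the larger is 68.20°.

68.2°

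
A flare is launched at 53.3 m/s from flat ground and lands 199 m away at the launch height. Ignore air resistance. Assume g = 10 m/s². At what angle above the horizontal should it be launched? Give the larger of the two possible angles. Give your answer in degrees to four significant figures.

From R = (v₀²/g) sin 2θ: sin 2θ = 10.0 × 199 / 2840.9 = 0.7005.
2θ = 44.47° or 180° − 44.47° = 135.5°, so θ = 22.23° or 67.77°.
The larger angle is 67.77°.

67.77°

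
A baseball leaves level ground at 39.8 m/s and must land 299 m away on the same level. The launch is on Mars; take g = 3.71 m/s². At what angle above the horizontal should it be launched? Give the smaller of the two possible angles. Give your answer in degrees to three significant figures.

22.2°

From R = (v₀²/g) sin 2θ: sin 2θ = 3.71 × 299 / 1584.0 = 0.7003.
2θ = 44.45° or 180° − 44.45° = 135.5°, so θ = 22.23° or 67.77°.
The smaller angle is 22.23°.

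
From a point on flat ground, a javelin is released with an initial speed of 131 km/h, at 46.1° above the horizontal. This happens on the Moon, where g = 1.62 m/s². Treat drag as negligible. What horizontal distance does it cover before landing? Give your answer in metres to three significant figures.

817 m

Convert: 131 km/h = 131/3.6 = 36.39 m/s.
Components: vₓ = 36.39 cos 46.1° = 25.23 m/s, v_y0 = 36.39 sin 46.1° = 26.22 m/s.
Flight time T = 2 v_y0 / g = 32.37 s.
Horizontal distance R = vₓ T = 25.23 × 32.37 = 816.8 m.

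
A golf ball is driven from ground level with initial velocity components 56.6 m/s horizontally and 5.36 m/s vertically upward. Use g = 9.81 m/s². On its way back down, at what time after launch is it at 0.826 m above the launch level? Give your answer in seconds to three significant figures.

Set y = v_y0 t − ½ g t² = 0.826: 4.905 t² − 5.360 t + 0.826 = 0.
t = [5.360 ± √(5.360² − 2·9.81·0.826)] / 9.81 = (5.360 ± 3.539) / 9.81, so t = 0.1856 s or t = 0.9071 s.
The descending-branch root is 0.9071 s.

0.907 s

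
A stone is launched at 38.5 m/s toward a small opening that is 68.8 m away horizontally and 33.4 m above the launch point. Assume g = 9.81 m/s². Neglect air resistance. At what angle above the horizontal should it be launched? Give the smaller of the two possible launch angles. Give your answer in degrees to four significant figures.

Trajectory: y = x tanθ − g x² (1 + tan²θ)/(2v₀²). With x = 68.8, y = 33.4, v₀ = 38.5, g = 9.81:
15.66 tan²θ − 68.8 tanθ + (49.06) = 0.
tanθ = [68.8 ± √(68.8² − 4 × 15.66 × (49.06))] / (2 × 15.66) = (68.8 ± 40.74) / 31.33, giving tanθ = 0.8959 or 3.496.
θ = 41.86° or 74.04°; the smaller is 41.86°.

41.86°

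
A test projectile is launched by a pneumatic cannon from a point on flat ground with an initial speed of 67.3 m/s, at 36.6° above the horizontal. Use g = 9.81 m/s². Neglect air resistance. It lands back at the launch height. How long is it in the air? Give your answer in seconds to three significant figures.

8.18 s

Resolve: vₓ = 67.30 cos 36.6° = 54.03 m/s and v_y0 = 67.30 sin 36.6° = 40.13 m/s.
It returns to y = 0 when t = 2 v_y0 / g = 2(40.13)/9.81 = 8.181 s.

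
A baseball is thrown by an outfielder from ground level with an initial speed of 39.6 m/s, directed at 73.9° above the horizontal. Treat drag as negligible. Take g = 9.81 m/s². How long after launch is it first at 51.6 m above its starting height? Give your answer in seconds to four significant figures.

Resolve: vₓ = 39.60 cos 73.9° = 10.98 m/s and v_y0 = 39.60 sin 73.9° = 38.05 m/s.
Require v_y0 t − ½ g t² = 51.6, i.e. 4.905 t² − 38.05 t + 51.6 = 0.
t = [38.05 ± √(38.05² − 2·9.81·51.6)] / 9.81 = (38.05 ± 20.86) / 9.81, so t = 1.752 s or t = 6.005 s.
The first (ascending) time is 1.752 s.

1.752 s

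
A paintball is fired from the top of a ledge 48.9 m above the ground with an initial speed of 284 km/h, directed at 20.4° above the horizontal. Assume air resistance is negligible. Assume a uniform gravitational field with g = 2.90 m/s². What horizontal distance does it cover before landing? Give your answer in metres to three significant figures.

1520 m

Convert: 284 km/h = 284/3.6 = 78.89 m/s.
vₓ = 78.89 cos 20.4° = 73.94 m/s; v_y0 = 78.89 sin 20.4° = 27.50 m/s.
The projectile lands when y = 48.9 + (27.50) t − ½·2.90·t² = 0. Positive root: t = (27.50 + √(27.50² + 2·2.90·48.9)) / 2.90 = (27.50 + 32.25) / 2.90 = 20.60 s.
Horizontal distance: R = vₓ t = 73.94 × 20.60 = 1523 m.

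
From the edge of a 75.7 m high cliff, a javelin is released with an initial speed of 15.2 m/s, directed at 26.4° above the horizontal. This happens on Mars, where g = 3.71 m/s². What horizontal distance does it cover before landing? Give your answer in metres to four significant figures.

115.2 m

vₓ = 15.20 cos 26.4° = 13.61 m/s; v_y0 = 15.20 sin 26.4° = 6.758 m/s.
The projectile lands when y = 75.7 + (6.758) t − ½·3.71·t² = 0. Positive root: t = (6.758 + √(6.758² + 2·3.71·75.7)) / 3.71 = (6.758 + 24.64) / 3.71 = 8.465 s.
Horizontal distance: R = vₓ t = 13.61 × 8.465 = 115.2 m.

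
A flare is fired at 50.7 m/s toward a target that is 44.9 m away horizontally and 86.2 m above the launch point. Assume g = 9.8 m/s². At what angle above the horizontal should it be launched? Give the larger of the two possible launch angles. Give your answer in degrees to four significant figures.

Trajectory: y = x tanθ − g x² (1 + tan²θ)/(2v₀²). With x = 44.9, y = 86.2, v₀ = 50.7, g = 9.80:
3.843 tan²θ − 44.9 tanθ + (90.04) = 0.
tanθ = [44.9 ± √(44.9² − 4 × 3.843 × (90.04))] / (2 × 3.843) = (44.9 ± 25.14) / 7.686, giving tanθ = 2.571 or 9.112.
θ = 68.75° or 83.74°; the larger is 83.74°.

83.74°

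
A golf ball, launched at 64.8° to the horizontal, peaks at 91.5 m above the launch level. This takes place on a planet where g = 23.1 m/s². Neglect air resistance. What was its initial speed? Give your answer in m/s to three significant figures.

At the peak v_y = 0, so v_y0 = √(2gH) = √(2 × 23.1 × 91.5) = 65.02 m/s.
v_y0 = v₀ sin θ ⇒ v₀ = 65.02 / sin 64.8° = 71.86 m/s.

71.9 m/s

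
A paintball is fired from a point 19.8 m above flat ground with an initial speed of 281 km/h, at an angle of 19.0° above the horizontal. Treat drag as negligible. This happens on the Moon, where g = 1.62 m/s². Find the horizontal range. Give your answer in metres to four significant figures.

Convert: 281 km/h = 281/3.6 = 78.06 m/s.
Components: vₓ = 78.06 cos 19.0° = 73.80 m/s, v_y0 = 78.06 sin 19.0° = 25.41 m/s.
The projectile lands when y = 19.8 + (25.41) t − ½·1.62·t² = 0. Positive root: t = (25.41 + √(25.41² + 2·1.62·19.8)) / 1.62 = (25.41 + 26.64) / 1.62 = 32.13 s.
Horizontal distance: R = vₓ t = 73.80 × 32.13 = 2372 m.

2372 m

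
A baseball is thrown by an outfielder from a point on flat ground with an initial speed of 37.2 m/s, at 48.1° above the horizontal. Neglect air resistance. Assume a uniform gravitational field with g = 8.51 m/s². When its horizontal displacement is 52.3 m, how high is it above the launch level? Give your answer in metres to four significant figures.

39.43 m

vₓ = 37.20 cos 48.1° = 24.84 m/s; v_y0 = 37.20 sin 48.1° = 27.69 m/s.
Time to reach x = 52.3 m: t = x/vₓ = 52.3/24.84 = 2.105 s.
Height: y = v_y0 t − ½ g t² = 27.69 × 2.105 − 4.255 × 2.105² = 58.29 − 18.86 = 39.43 m.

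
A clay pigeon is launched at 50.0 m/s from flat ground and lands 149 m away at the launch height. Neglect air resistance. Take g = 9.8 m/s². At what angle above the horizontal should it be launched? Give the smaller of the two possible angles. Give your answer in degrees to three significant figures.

17.9°

Level-ground range R = v₀² sin(2θ)/g ⇒ sin(2θ) = gR/v₀² = 9.80 × 149 / 50.0² = 0.5841.
2θ = 35.74° or 180° − 35.74° = 144.3°, so θ = 17.87° or 72.13°.
The smaller angle is 17.87°.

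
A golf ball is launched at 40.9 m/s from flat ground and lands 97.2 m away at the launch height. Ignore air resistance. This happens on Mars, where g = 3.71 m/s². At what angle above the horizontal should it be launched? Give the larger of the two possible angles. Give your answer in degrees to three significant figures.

83.8°

From R = (v₀²/g) sin 2θ: sin 2θ = 3.71 × 97.2 / 1672.8 = 0.2156.
2θ = 12.45° or 180° − 12.45° = 167.6°, so θ = 6.225° or 83.78°.
The larger angle is 83.78°.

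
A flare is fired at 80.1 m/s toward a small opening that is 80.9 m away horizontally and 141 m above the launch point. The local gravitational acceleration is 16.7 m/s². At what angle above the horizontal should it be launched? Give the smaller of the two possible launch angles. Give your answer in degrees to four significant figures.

Trajectory: y = x tanθ − g x² (1 + tan²θ)/(2v₀²). With x = 80.9, y = 141, v₀ = 80.1, g = 16.7:
8.518 tan²θ − 80.9 tanθ + (149.5) = 0.
tanθ = [80.9 ± √(80.9² − 4 × 8.518 × (149.5))] / (2 × 8.518) = (80.9 ± 38.09) / 17.04, giving tanθ = 2.513 or 6.985.
θ = 68.30° or 81.85°; the smaller is 68.30°.

68.30°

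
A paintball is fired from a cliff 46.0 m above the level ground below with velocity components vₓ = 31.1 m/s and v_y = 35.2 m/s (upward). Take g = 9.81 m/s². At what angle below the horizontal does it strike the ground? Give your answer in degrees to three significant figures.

56.1°

Vertical motion (up positive, ground at y = 0): 4.905 t² − (35.20) t − 46.0 = 0, so t = (35.20 + √(35.20² + 2·9.81·46.0)) / 9.81 = (35.20 + 46.28) / 9.81 = 8.306 s.
At impact: v_y = v_y0 − g t = −46.28 m/s; vₓ = 31.10 m/s.
Angle below horizontal: arctan(|v_y|/vₓ) = arctan(46.28/31.10) = 56.10°.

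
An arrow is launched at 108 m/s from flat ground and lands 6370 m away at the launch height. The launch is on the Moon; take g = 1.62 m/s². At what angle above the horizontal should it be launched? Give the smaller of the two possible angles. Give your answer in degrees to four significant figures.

R = v₀² sin 2θ / g gives sin 2θ = gR/v₀² = 1.62·6370/108² = 0.8847.
2θ = 62.22° or 180° − 62.22° = 117.8°, so θ = 31.11° or 58.89°.
The smaller angle is 31.11°.

31.11°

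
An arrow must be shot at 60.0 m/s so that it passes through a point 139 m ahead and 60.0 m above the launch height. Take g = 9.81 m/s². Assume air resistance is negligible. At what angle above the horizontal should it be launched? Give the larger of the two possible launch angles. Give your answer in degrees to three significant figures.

Trajectory: y = x tanθ − g x² (1 + tan²θ)/(2v₀²). With x = 139, y = 60.0, v₀ = 60.0, g = 9.81:
26.32 tan²θ − 139 tanθ + (86.32) = 0.
tanθ = [139 ± √(139² − 4 × 26.32 × (86.32))] / (2 × 26.32) = (139 ± 101.1) / 52.65, giving tanθ = 0.7189 or 4.561.
θ = 35.71° or 77.63°; the larger is 77.63°.

77.6°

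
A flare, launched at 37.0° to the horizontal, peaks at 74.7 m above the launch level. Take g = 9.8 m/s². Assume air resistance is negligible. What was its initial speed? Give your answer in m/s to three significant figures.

63.6 m/s

At the peak v_y = 0, so v_y0 = √(2gH) = √(2 × 9.80 × 74.7) = 38.26 m/s.
v_y0 = v₀ sin θ ⇒ v₀ = 38.26 / sin 37.0° = 63.58 m/s.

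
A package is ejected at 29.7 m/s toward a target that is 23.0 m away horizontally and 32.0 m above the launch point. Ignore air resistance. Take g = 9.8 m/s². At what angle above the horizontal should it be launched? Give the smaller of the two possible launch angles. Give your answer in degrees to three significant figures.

64.1°

Trajectory: y = x tanθ − g x² (1 + tan²θ)/(2v₀²). With x = 23.0, y = 32.0, v₀ = 29.7, g = 9.80:
2.939 tan²θ − 23.0 tanθ + (34.94) = 0.
tanθ = [23.0 ± √(23.0² − 4 × 2.939 × (34.94))] / (2 × 2.939) = (23.0 ± 10.88) / 5.877, giving tanθ = 2.063 or 5.764.
θ = 64.14° or 80.16°; the smaller is 64.14°.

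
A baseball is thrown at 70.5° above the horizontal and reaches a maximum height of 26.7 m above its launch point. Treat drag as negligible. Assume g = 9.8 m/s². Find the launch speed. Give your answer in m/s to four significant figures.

24.27 m/s

At the peak v_y = 0, so v_y0 = √(2gH) = √(2 × 9.80 × 26.7) = 22.88 m/s.
v_y0 = v₀ sin θ ⇒ v₀ = 22.88 / sin 70.5° = 24.27 m/s.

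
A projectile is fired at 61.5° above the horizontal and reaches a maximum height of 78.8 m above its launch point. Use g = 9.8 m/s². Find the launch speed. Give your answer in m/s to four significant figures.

At the peak v_y = 0, so v_y0 = √(2gH) = √(2 × 9.80 × 78.8) = 39.30 m/s.
v_y0 = v₀ sin θ ⇒ v₀ = 39.30 / sin 61.5° = 44.72 m/s.

44.72 m/s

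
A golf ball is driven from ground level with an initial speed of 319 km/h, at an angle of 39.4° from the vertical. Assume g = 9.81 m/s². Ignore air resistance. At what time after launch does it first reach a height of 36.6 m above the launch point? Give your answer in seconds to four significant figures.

Convert: 319 km/h = 319/3.6 = 88.61 m/s.
Horizontal component vₓ = 88.61 sin 39.4° = 56.24 m/s; vertical v_y0 = 88.61 cos 39.4° = 68.47 m/s.
Height y(t) = 68.47 t − 4.905 t² = 36.6 gives 4.905 t² − 68.47 t + 36.6 = 0.
Quadratic formula: t = (68.47 ± √3970.4) / 9.81 = (68.47 ± 63.01) / 9.81 → t = 0.5567 s or 13.40 s.
The first (ascending) time is 0.5567 s.

0.5567 s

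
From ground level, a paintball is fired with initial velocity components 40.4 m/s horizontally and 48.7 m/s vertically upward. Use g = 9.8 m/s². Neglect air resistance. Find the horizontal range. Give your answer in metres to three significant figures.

Time aloft: T = 2 v_y0 / g = 2 × 48.70 / 9.80 = 9.939 s.
Range: R = vₓ T = 40.40 × 9.939 = 401.5 m.

402 m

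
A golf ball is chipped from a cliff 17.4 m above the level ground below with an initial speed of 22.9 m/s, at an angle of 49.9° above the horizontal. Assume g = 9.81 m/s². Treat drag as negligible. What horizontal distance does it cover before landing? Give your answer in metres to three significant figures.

64.6 m

vₓ = 22.90 cos 49.9° = 14.75 m/s; v_y0 = 22.90 sin 49.9° = 17.52 m/s.
Vertical motion (up positive, ground at y = 0): 4.905 t² − (17.52) t − 17.4 = 0, so t = (17.52 + √(17.52² + 2·9.81·17.4)) / 9.81 = (17.52 + 25.46) / 9.81 = 4.381 s.
Horizontal distance: R = vₓ t = 14.75 × 4.381 = 64.62 m.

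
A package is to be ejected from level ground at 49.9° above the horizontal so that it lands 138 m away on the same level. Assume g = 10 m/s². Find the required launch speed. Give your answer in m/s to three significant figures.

Level-ground range: R = v₀² sin(2θ)/g, so v₀ = √(gR / sin 2θ).
v₀ = √(10.0 × 138 / sin 99.80°) = √(1380 / 0.9854) = √1400.4 = 37.42 m/s.

37.4 m/s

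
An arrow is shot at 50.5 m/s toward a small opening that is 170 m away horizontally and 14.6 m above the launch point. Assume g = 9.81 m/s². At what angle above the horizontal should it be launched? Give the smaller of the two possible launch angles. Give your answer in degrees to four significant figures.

26.20°

Trajectory: y = x tanθ − g x² (1 + tan²θ)/(2v₀²). With x = 170, y = 14.6, v₀ = 50.5, g = 9.81:
55.58 tan²θ − 170 tanθ + (70.18) = 0.
tanθ = [170 ± √(170² − 4 × 55.58 × (70.18))] / (2 × 55.58) = (170 ± 115.3) / 111.2, giving tanθ = 0.4920 or 2.566.
θ = 26.20° or 68.71°; the smaller is 26.20°.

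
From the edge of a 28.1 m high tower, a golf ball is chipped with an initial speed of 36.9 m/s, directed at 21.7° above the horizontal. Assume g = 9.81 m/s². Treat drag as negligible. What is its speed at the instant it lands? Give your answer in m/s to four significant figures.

Horizontal component vₓ = 36.90 cos 21.7° = 34.28 m/s; vertical v_y0 = 36.90 sin 21.7° = 13.64 m/s.
The projectile lands when y = 28.1 + (13.64) t − ½·9.81·t² = 0. Positive root: t = (13.64 + √(13.64² + 2·9.81·28.1)) / 9.81 = (13.64 + 27.16) / 9.81 = 4.159 s.
Vertical velocity at impact: v_y = v_y0 − g t = 13.64 − 9.81 × 4.159 = −27.16 m/s.
Speed: |v| = √(vₓ² + v_y²) = √(34.28² + 27.16²) = 43.74 m/s.

43.74 m/s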